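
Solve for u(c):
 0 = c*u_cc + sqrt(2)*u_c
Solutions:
 u(c) = C1 + C2*c^(1 - sqrt(2))


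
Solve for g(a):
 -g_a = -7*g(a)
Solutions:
 g(a) = C1*exp(7*a)


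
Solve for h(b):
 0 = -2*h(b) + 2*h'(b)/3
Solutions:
 h(b) = C1*exp(3*b)


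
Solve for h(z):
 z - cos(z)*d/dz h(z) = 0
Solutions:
 h(z) = C1 + Integral(z/cos(z), z)


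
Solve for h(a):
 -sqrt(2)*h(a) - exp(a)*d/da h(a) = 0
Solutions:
 h(a) = C1*exp(sqrt(2)*exp(-a))


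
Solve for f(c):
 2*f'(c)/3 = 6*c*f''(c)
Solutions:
 f(c) = C1 + C2*c^(10/9)


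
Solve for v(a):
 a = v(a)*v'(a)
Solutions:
 v(a) = -sqrt(C1 + a^2)
 v(a) = sqrt(C1 + a^2)


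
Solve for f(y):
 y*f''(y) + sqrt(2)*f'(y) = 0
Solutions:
 f(y) = C1 + C2*y^(1 - sqrt(2))


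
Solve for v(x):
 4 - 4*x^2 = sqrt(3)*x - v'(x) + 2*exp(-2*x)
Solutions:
 v(x) = C1 + 4*x^3/3 + sqrt(3)*x^2/2 - 4*x - exp(-2*x)


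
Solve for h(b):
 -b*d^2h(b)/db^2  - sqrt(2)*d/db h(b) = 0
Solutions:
 h(b) = C1 + C2*b^(1 - sqrt(2))


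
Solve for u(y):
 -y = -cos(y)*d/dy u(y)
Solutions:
 u(y) = C1 + Integral(y/cos(y), y)


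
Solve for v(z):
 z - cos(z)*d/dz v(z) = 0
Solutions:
 v(z) = C1 + Integral(z/cos(z), z)


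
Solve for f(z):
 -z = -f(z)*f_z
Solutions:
 f(z) = -sqrt(C1 + z^2)
 f(z) = sqrt(C1 + z^2)


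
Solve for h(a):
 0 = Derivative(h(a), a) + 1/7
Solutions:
 h(a) = C1 - a/7


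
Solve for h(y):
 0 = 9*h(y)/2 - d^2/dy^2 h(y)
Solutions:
 h(y) = C1*exp(-3*sqrt(2)*y/2) + C2*exp(3*sqrt(2)*y/2)


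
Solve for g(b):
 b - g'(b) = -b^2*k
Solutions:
 g(b) = C1 + b^3*k/3 + b^2/2


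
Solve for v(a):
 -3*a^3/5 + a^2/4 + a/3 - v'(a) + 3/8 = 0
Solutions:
 v(a) = C1 - 3*a^4/20 + a^3/12 + a^2/6 + 3*a/8


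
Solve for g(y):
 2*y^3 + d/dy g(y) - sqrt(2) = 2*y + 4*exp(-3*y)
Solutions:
 g(y) = C1 - y^4/2 + y^2 + sqrt(2)*y - 4*exp(-3*y)/3


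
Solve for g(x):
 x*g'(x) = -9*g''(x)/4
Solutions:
 g(x) = C1 + C2*erf(sqrt(2)*x/3)


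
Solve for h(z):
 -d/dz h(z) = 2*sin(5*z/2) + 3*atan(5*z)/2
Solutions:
 h(z) = C1 - 3*z*atan(5*z)/2 + 3*log(25*z^2 + 1)/20 + 4*cos(5*z/2)/5


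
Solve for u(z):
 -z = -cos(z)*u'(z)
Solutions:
 u(z) = C1 + Integral(z/cos(z), z)


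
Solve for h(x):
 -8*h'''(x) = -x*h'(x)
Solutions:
 h(x) = C1 + Integral(C2*airyai(x/2) + C3*airybi(x/2), x)


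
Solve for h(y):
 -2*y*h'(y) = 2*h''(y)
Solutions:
 h(y) = C1 + C2*erf(sqrt(2)*y/2)


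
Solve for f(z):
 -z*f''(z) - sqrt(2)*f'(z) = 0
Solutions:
 f(z) = C1 + C2*z^(1 - sqrt(2))


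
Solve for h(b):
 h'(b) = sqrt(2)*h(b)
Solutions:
 h(b) = C1*exp(sqrt(2)*b)


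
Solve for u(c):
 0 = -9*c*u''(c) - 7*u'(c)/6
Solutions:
 u(c) = C1 + C2*c^(47/54)


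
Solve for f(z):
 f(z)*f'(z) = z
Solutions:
 f(z) = -sqrt(C1 + z^2)
 f(z) = sqrt(C1 + z^2)


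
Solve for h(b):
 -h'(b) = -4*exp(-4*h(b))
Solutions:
 h(b) = log(-I*(C1 + 16*b)^(1/4))
 h(b) = log(I*(C1 + 16*b)^(1/4))
 h(b) = log(-(C1 + 16*b)^(1/4))
 h(b) = log(C1 + 16*b)/4


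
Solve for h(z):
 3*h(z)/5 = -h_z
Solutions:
 h(z) = C1*exp(-3*z/5)


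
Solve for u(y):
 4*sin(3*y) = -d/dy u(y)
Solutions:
 u(y) = C1 + 4*cos(3*y)/3


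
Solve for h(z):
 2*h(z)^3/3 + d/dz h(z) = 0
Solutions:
 h(z) = -sqrt(6)*sqrt(-1/(C1 - 2*z))/2
 h(z) = sqrt(6)*sqrt(-1/(C1 - 2*z))/2


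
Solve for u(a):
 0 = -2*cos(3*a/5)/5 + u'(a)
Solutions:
 u(a) = C1 + 2*sin(3*a/5)/3


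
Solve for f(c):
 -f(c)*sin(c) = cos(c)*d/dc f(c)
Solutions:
 f(c) = C1*cos(c)


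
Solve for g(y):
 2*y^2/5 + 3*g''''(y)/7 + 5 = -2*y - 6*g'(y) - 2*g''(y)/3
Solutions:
 g(y) = C1 + C2*exp(-7^(1/3)*y*(-3*(27 + sqrt(59217)/9)^(1/3) + 2*7^(1/3)/(27 + sqrt(59217)/9)^(1/3))/18)*sin(sqrt(3)*y*(14/(189 + 7*sqrt(59217)/9)^(1/3) + 3*(189 + 7*sqrt(59217)/9)^(1/3))/18) + C3*exp(-7^(1/3)*y*(-3*(27 + sqrt(59217)/9)^(1/3) + 2*7^(1/3)/(27 + sqrt(59217)/9)^(1/3))/18)*cos(sqrt(3)*y*(14/(189 + 7*sqrt(59217)/9)^(1/3) + 3*(189 + 7*sqrt(59217)/9)^(1/3))/18) + C4*exp(7^(1/3)*y*(-3*(27 + sqrt(59217)/9)^(1/3) + 2*7^(1/3)/(27 + sqrt(59217)/9)^(1/3))/9) - y^3/45 - 43*y^2/270 - 1939*y/2430


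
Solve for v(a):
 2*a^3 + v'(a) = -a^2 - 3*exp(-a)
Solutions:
 v(a) = C1 - a^4/2 - a^3/3 + 3*exp(-a)


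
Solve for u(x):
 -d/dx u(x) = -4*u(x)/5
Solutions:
 u(x) = C1*exp(4*x/5)


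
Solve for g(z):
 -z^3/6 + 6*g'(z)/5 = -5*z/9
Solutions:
 g(z) = C1 + 5*z^4/144 - 25*z^2/108


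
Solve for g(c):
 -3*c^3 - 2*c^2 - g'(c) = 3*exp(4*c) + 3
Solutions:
 g(c) = C1 - 3*c^4/4 - 2*c^3/3 - 3*c - 3*exp(4*c)/4


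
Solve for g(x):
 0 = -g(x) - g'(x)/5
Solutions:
 g(x) = C1*exp(-5*x)


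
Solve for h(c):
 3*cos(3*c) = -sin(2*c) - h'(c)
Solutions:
 h(c) = C1 - sin(3*c) + cos(2*c)/2


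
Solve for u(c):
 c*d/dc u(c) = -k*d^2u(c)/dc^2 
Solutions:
 u(c) = C1 + C2*sqrt(k)*erf(sqrt(2)*c*sqrt(1/k)/2)


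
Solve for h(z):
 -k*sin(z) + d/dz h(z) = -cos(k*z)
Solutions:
 h(z) = C1 - k*cos(z) - sin(k*z)/k


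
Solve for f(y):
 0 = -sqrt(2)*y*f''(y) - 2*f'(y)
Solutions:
 f(y) = C1 + C2*y^(1 - sqrt(2))


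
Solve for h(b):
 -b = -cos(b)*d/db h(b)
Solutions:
 h(b) = C1 + Integral(b/cos(b), b)


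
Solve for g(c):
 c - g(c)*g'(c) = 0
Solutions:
 g(c) = -sqrt(C1 + c^2)
 g(c) = sqrt(C1 + c^2)


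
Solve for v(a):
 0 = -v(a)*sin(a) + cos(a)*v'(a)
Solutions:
 v(a) = C1/cos(a)


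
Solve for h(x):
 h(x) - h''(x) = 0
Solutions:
 h(x) = C1*exp(-x) + C2*exp(x)


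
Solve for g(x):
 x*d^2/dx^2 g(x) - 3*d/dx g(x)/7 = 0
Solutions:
 g(x) = C1 + C2*x^(10/7)


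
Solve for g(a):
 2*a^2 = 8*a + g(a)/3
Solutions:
 g(a) = 6*a*(a - 4)


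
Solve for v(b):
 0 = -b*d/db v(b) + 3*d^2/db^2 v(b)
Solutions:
 v(b) = C1 + C2*erfi(sqrt(6)*b/6)


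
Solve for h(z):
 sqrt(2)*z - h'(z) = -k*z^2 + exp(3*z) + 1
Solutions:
 h(z) = C1 + k*z^3/3 + sqrt(2)*z^2/2 - z - exp(3*z)/3


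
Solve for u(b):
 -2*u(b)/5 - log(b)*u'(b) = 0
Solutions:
 u(b) = C1*exp(-2*li(b)/5)


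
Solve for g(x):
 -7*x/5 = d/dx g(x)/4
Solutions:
 g(x) = C1 - 14*x^2/5


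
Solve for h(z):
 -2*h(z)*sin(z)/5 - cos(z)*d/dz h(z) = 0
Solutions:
 h(z) = C1*cos(z)^(2/5)


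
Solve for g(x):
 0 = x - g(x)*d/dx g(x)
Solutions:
 g(x) = -sqrt(C1 + x^2)
 g(x) = sqrt(C1 + x^2)


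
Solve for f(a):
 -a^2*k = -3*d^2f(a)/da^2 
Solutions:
 f(a) = C1 + C2*a + a^4*k/36


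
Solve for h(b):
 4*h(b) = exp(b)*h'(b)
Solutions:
 h(b) = C1*exp(-4*exp(-b))


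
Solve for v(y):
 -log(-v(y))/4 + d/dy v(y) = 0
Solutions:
 -li(-v(y)) = C1 + y/4


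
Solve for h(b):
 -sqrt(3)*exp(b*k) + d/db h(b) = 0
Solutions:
 h(b) = C1 + sqrt(3)*exp(b*k)/k


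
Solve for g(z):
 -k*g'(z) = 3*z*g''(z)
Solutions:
 g(z) = C1 + z^(1 - re(k)/3)*(C2*sin(log(z)*Abs(im(k))/3) + C3*cos(log(z)*im(k)/3))


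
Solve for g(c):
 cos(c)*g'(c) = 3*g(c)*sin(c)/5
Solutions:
 g(c) = C1/cos(c)^(3/5)


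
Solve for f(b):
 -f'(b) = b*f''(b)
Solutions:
 f(b) = C1 + C2*log(b)


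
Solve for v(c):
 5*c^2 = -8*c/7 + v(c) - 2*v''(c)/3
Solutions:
 v(c) = C1*exp(-sqrt(6)*c/2) + C2*exp(sqrt(6)*c/2) + 5*c^2 + 8*c/7 + 20/3


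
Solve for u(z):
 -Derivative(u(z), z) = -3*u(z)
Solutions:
 u(z) = C1*exp(3*z)


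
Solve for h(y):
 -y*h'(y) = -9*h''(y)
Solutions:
 h(y) = C1 + C2*erfi(sqrt(2)*y/6)


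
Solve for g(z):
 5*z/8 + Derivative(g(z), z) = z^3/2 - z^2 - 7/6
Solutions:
 g(z) = C1 + z^4/8 - z^3/3 - 5*z^2/16 - 7*z/6


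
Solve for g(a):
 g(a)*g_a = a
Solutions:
 g(a) = -sqrt(C1 + a^2)
 g(a) = sqrt(C1 + a^2)


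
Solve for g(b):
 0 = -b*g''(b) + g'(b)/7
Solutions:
 g(b) = C1 + C2*b^(8/7)


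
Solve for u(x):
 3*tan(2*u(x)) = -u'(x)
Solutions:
 u(x) = -asin(C1*exp(-6*x))/2 + pi/2
 u(x) = asin(C1*exp(-6*x))/2


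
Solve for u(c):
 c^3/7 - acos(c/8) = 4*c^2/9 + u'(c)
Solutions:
 u(c) = C1 + c^4/28 - 4*c^3/27 - c*acos(c/8) + sqrt(64 - c^2)


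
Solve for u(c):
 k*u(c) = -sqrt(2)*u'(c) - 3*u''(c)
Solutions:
 u(c) = C1*exp(sqrt(2)*c*(sqrt(1 - 6*k) - 1)/6) + C2*exp(-sqrt(2)*c*(sqrt(1 - 6*k) + 1)/6)


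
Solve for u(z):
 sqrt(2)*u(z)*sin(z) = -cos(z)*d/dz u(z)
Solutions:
 u(z) = C1*cos(z)^(sqrt(2))


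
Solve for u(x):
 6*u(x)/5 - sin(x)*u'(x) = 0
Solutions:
 u(x) = C1*(cos(x) - 1)^(3/5)/(cos(x) + 1)^(3/5)


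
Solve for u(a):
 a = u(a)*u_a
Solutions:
 u(a) = -sqrt(C1 + a^2)
 u(a) = sqrt(C1 + a^2)


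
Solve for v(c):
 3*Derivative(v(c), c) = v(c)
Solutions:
 v(c) = C1*exp(c/3)


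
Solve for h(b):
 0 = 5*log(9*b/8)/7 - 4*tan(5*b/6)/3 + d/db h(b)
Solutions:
 h(b) = C1 - 5*b*log(b)/7 - 10*b*log(3)/7 + 5*b/7 + 15*b*log(2)/7 - 8*log(cos(5*b/6))/5


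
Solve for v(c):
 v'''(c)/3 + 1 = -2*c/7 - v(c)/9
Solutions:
 v(c) = C3*exp(-3^(2/3)*c/3) - 18*c/7 + (C1*sin(3^(1/6)*c/2) + C2*cos(3^(1/6)*c/2))*exp(3^(2/3)*c/6) - 9


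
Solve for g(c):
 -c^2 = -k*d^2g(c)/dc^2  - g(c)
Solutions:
 g(c) = C1*exp(-c*sqrt(-1/k)) + C2*exp(c*sqrt(-1/k)) + c^2 - 2*k


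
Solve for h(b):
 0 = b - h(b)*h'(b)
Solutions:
 h(b) = -sqrt(C1 + b^2)
 h(b) = sqrt(C1 + b^2)


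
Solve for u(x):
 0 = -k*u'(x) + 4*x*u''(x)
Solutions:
 u(x) = C1 + x^(re(k)/4 + 1)*(C2*sin(log(x)*Abs(im(k))/4) + C3*cos(log(x)*im(k)/4))


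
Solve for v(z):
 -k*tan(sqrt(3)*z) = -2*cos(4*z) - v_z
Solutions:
 v(z) = C1 - sqrt(3)*k*log(cos(sqrt(3)*z))/3 - sin(4*z)/2


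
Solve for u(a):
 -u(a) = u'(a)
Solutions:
 u(a) = C1*exp(-a)


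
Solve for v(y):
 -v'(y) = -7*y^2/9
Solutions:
 v(y) = C1 + 7*y^3/27


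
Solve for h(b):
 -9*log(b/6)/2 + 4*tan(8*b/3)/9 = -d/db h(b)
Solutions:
 h(b) = C1 + 9*b*log(b)/2 - 9*b*log(6)/2 - 9*b/2 + log(cos(8*b/3))/6


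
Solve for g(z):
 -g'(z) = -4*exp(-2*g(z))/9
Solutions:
 g(z) = log(-sqrt(C1 + 8*z)) - log(3)
 g(z) = log(C1 + 8*z)/2 - log(3)


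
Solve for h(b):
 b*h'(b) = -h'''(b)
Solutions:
 h(b) = C1 + Integral(C2*airyai(-b) + C3*airybi(-b), b)


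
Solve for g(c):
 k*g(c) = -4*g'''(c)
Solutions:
 g(c) = C1*exp(2^(1/3)*c*(-k)^(1/3)/2) + C2*exp(2^(1/3)*c*(-k)^(1/3)*(-1 + sqrt(3)*I)/4) + C3*exp(-2^(1/3)*c*(-k)^(1/3)*(1 + sqrt(3)*I)/4)


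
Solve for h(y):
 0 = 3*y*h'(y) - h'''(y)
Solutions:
 h(y) = C1 + Integral(C2*airyai(3^(1/3)*y) + C3*airybi(3^(1/3)*y), y)


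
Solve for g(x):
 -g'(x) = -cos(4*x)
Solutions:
 g(x) = C1 + sin(4*x)/4


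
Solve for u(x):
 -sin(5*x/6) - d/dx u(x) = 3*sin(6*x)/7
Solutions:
 u(x) = C1 + 6*cos(5*x/6)/5 + cos(6*x)/14


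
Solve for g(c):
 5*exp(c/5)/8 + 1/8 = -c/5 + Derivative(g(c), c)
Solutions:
 g(c) = C1 + c^2/10 + c/8 + 25*exp(c/5)/8


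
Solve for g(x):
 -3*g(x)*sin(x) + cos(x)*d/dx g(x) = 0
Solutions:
 g(x) = C1/cos(x)^3


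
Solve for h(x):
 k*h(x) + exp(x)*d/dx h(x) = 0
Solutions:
 h(x) = C1*exp(k*exp(-x))


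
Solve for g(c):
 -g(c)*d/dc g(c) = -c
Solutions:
 g(c) = -sqrt(C1 + c^2)
 g(c) = sqrt(C1 + c^2)


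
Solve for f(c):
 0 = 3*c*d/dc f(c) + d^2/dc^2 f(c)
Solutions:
 f(c) = C1 + C2*erf(sqrt(6)*c/2)


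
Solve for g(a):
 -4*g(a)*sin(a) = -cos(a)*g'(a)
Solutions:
 g(a) = C1/cos(a)^4


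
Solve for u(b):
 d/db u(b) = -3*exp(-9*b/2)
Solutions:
 u(b) = C1 + 2*exp(-9*b/2)/3


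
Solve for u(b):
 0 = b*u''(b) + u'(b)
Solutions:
 u(b) = C1 + C2*log(b)


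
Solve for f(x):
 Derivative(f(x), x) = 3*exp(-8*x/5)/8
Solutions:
 f(x) = C1 - 15*exp(-8*x/5)/64


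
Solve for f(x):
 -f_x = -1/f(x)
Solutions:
 f(x) = -sqrt(C1 + 2*x)
 f(x) = sqrt(C1 + 2*x)


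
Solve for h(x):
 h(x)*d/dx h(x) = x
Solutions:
 h(x) = -sqrt(C1 + x^2)
 h(x) = sqrt(C1 + x^2)


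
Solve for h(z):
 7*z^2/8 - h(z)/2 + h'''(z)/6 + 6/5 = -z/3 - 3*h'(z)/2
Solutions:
 h(z) = C1*exp(6^(1/3)*z*(-2^(1/3)*(1 + sqrt(13))^(1/3) + 2*3^(1/3)/(1 + sqrt(13))^(1/3))/4)*sin(2^(1/3)*3^(1/6)*z*(6/(1 + sqrt(13))^(1/3) + 2^(1/3)*3^(2/3)*(1 + sqrt(13))^(1/3))/4) + C2*exp(6^(1/3)*z*(-2^(1/3)*(1 + sqrt(13))^(1/3) + 2*3^(1/3)/(1 + sqrt(13))^(1/3))/4)*cos(2^(1/3)*3^(1/6)*z*(6/(1 + sqrt(13))^(1/3) + 2^(1/3)*3^(2/3)*(1 + sqrt(13))^(1/3))/4) + C3*exp(6^(1/3)*z*(-3^(1/3)/(1 + sqrt(13))^(1/3) + 2^(1/3)*(1 + sqrt(13))^(1/3)/2)) + 7*z^2/4 + 67*z/6 + 359/10


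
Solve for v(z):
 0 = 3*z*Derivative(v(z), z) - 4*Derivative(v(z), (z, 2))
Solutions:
 v(z) = C1 + C2*erfi(sqrt(6)*z/4)


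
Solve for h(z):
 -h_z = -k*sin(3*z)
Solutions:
 h(z) = C1 - k*cos(3*z)/3


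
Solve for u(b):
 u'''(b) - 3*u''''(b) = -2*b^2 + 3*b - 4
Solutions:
 u(b) = C1 + C2*b + C3*b^2 + C4*exp(b/3) - b^5/30 - 3*b^4/8 - 31*b^3/6


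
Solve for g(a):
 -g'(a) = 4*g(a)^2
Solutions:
 g(a) = 1/(C1 + 4*a)


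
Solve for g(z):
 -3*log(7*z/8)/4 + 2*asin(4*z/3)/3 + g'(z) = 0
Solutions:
 g(z) = C1 + 3*z*log(z)/4 - 2*z*asin(4*z/3)/3 - 9*z*log(2)/4 - 3*z/4 + 3*z*log(7)/4 - sqrt(9 - 16*z^2)/6


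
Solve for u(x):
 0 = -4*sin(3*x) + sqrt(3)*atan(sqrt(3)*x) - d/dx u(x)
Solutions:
 u(x) = C1 + sqrt(3)*(x*atan(sqrt(3)*x) - sqrt(3)*log(3*x^2 + 1)/6) + 4*cos(3*x)/3


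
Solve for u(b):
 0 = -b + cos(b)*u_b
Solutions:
 u(b) = C1 + Integral(b/cos(b), b)


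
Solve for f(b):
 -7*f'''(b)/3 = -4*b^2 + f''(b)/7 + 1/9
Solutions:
 f(b) = C1 + C2*b + C3*exp(-3*b/49) + 7*b^4/3 - 1372*b^3/9 + 134449*b^2/18


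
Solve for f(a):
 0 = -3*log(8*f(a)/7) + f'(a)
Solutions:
 -Integral(1/(log(_y) - log(7) + 3*log(2)), (_y, f(a)))/3 = C1 - a


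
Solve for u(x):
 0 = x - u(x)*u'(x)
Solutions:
 u(x) = -sqrt(C1 + x^2)
 u(x) = sqrt(C1 + x^2)


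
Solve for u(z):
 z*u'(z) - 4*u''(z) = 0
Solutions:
 u(z) = C1 + C2*erfi(sqrt(2)*z/4)


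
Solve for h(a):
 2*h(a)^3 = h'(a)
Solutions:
 h(a) = -sqrt(2)*sqrt(-1/(C1 + 2*a))/2
 h(a) = sqrt(2)*sqrt(-1/(C1 + 2*a))/2


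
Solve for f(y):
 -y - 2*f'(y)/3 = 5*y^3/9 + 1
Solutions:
 f(y) = C1 - 5*y^4/24 - 3*y^2/4 - 3*y/2


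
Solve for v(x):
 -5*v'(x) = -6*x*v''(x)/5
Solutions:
 v(x) = C1 + C2*x^(31/6)


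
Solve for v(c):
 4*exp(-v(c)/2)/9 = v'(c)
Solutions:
 v(c) = 2*log(C1 + 2*c/9)


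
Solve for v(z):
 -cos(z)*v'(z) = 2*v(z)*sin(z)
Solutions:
 v(z) = C1*cos(z)^2


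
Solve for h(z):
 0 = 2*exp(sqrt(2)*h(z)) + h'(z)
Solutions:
 h(z) = sqrt(2)*(2*log(1/(C1 + 2*z)) - log(2))/4


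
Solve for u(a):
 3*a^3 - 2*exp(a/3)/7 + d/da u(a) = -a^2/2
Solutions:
 u(a) = C1 - 3*a^4/4 - a^3/6 + 6*exp(a/3)/7


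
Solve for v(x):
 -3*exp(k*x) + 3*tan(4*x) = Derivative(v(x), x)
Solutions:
 v(x) = C1 - 3*Piecewise((exp(k*x)/k, Ne(k, 0)), (x, True)) - 3*log(cos(4*x))/4


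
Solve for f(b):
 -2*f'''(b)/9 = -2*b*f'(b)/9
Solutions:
 f(b) = C1 + Integral(C2*airyai(b) + C3*airybi(b), b)


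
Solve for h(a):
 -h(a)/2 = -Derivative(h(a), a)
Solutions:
 h(a) = C1*exp(a/2)


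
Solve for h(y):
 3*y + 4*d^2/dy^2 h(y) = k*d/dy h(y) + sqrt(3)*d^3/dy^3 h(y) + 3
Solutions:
 h(y) = C1 + C2*exp(sqrt(3)*y*(2 - sqrt(-sqrt(3)*k + 4))/3) + C3*exp(sqrt(3)*y*(sqrt(-sqrt(3)*k + 4) + 2)/3) + 3*y^2/(2*k) - 3*y/k + 12*y/k^2


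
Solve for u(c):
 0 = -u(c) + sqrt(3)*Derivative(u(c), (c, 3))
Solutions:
 u(c) = C3*exp(3^(5/6)*c/3) + (C1*sin(3^(1/3)*c/2) + C2*cos(3^(1/3)*c/2))*exp(-3^(5/6)*c/6)


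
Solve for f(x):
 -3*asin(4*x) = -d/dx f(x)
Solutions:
 f(x) = C1 + 3*x*asin(4*x) + 3*sqrt(1 - 16*x^2)/4


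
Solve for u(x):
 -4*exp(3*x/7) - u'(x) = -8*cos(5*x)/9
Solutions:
 u(x) = C1 - 28*exp(3*x/7)/3 + 8*sin(5*x)/45


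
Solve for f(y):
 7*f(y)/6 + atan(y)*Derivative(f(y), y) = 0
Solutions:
 f(y) = C1*exp(-7*Integral(1/atan(y), y)/6)


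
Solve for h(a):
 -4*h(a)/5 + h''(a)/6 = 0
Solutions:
 h(a) = C1*exp(-2*sqrt(30)*a/5) + C2*exp(2*sqrt(30)*a/5)


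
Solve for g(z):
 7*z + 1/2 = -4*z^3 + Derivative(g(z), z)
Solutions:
 g(z) = C1 + z^4 + 7*z^2/2 + z/2


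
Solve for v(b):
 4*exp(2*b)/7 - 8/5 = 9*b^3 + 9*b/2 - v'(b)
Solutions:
 v(b) = C1 + 9*b^4/4 + 9*b^2/4 + 8*b/5 - 2*exp(2*b)/7


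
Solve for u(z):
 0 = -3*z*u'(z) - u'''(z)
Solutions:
 u(z) = C1 + Integral(C2*airyai(-3^(1/3)*z) + C3*airybi(-3^(1/3)*z), z)


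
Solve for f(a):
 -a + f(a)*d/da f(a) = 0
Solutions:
 f(a) = -sqrt(C1 + a^2)
 f(a) = sqrt(C1 + a^2)


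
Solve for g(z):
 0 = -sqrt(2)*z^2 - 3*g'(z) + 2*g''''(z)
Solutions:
 g(z) = C1 + C4*exp(2^(2/3)*3^(1/3)*z/2) - sqrt(2)*z^3/9 + (C2*sin(2^(2/3)*3^(5/6)*z/4) + C3*cos(2^(2/3)*3^(5/6)*z/4))*exp(-2^(2/3)*3^(1/3)*z/4)


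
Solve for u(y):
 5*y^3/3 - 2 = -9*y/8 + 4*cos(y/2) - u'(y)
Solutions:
 u(y) = C1 - 5*y^4/12 - 9*y^2/16 + 2*y + 8*sin(y/2)


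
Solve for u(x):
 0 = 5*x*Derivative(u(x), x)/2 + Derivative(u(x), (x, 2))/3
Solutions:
 u(x) = C1 + C2*erf(sqrt(15)*x/2)


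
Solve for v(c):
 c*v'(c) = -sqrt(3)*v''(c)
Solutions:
 v(c) = C1 + C2*erf(sqrt(2)*3^(3/4)*c/6)


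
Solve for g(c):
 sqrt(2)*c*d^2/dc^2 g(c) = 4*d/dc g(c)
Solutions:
 g(c) = C1 + C2*c^(1 + 2*sqrt(2))


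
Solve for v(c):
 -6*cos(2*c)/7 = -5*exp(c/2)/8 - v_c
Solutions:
 v(c) = C1 - 5*exp(c/2)/4 + 3*sin(2*c)/7


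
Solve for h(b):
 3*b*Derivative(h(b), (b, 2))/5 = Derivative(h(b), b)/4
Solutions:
 h(b) = C1 + C2*b^(17/12)


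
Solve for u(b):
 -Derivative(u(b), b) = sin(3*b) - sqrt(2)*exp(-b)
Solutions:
 u(b) = C1 + cos(3*b)/3 - sqrt(2)*exp(-b)


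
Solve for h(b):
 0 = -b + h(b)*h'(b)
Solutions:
 h(b) = -sqrt(C1 + b^2)
 h(b) = sqrt(C1 + b^2)


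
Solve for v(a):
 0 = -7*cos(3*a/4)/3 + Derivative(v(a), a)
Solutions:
 v(a) = C1 + 28*sin(3*a/4)/9


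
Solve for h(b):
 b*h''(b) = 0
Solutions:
 h(b) = C1 + C2*b


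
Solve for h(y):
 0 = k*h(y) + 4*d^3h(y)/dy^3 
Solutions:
 h(y) = C1*exp(2^(1/3)*y*(-k)^(1/3)/2) + C2*exp(2^(1/3)*y*(-k)^(1/3)*(-1 + sqrt(3)*I)/4) + C3*exp(-2^(1/3)*y*(-k)^(1/3)*(1 + sqrt(3)*I)/4)


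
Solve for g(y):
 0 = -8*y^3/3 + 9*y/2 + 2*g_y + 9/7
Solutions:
 g(y) = C1 + y^4/3 - 9*y^2/8 - 9*y/14


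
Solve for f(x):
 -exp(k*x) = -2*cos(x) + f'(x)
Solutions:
 f(x) = C1 + 2*sin(x) - exp(k*x)/k


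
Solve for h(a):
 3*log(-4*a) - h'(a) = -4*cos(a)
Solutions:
 h(a) = C1 + 3*a*log(-a) - 3*a + 6*a*log(2) + 4*sin(a)


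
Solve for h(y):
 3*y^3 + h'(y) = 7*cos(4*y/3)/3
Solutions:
 h(y) = C1 - 3*y^4/4 + 7*sin(4*y/3)/4


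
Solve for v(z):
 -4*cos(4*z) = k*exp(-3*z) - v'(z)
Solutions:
 v(z) = C1 - k*exp(-3*z)/3 + sin(4*z)


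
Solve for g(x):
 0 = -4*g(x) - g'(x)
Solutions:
 g(x) = C1*exp(-4*x)


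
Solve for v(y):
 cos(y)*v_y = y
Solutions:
 v(y) = C1 + Integral(y/cos(y), y)


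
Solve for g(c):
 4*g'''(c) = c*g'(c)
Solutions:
 g(c) = C1 + Integral(C2*airyai(2^(1/3)*c/2) + C3*airybi(2^(1/3)*c/2), c)


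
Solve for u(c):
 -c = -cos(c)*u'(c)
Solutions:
 u(c) = C1 + Integral(c/cos(c), c)


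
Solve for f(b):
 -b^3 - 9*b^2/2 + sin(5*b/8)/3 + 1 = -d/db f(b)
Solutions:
 f(b) = C1 + b^4/4 + 3*b^3/2 - b + 8*cos(5*b/8)/15


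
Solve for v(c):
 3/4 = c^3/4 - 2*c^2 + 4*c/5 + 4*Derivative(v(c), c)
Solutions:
 v(c) = C1 - c^4/64 + c^3/6 - c^2/10 + 3*c/16


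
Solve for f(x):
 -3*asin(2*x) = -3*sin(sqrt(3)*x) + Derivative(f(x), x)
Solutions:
 f(x) = C1 - 3*x*asin(2*x) - 3*sqrt(1 - 4*x^2)/2 - sqrt(3)*cos(sqrt(3)*x)


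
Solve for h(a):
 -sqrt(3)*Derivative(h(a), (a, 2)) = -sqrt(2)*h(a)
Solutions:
 h(a) = C1*exp(-2^(1/4)*3^(3/4)*a/3) + C2*exp(2^(1/4)*3^(3/4)*a/3)


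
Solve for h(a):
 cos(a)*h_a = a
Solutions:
 h(a) = C1 + Integral(a/cos(a), a)


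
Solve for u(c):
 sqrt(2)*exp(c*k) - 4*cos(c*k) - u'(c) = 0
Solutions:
 u(c) = C1 + sqrt(2)*exp(c*k)/k - 4*sin(c*k)/k


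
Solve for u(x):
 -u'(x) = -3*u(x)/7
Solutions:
 u(x) = C1*exp(3*x/7)


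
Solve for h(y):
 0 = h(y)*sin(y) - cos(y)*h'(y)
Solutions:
 h(y) = C1/cos(y)


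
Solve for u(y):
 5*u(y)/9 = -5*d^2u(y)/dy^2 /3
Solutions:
 u(y) = C1*sin(sqrt(3)*y/3) + C2*cos(sqrt(3)*y/3)


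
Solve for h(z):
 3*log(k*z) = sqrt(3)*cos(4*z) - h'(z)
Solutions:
 h(z) = C1 - 3*z*log(k*z) + 3*z + sqrt(3)*sin(4*z)/4


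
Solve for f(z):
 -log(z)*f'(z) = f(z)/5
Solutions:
 f(z) = C1*exp(-li(z)/5)


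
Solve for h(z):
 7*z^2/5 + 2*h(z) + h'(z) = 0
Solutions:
 h(z) = C1*exp(-2*z) - 7*z^2/10 + 7*z/10 - 7/20


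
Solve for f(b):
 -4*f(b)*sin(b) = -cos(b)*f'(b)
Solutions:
 f(b) = C1/cos(b)^4


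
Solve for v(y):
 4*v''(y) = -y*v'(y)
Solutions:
 v(y) = C1 + C2*erf(sqrt(2)*y/4)


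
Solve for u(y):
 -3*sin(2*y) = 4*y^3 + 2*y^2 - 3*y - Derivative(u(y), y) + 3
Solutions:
 u(y) = C1 + y^4 + 2*y^3/3 - 3*y^2/2 + 3*y - 3*cos(2*y)/2


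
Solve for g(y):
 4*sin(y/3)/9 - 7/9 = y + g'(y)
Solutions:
 g(y) = C1 - y^2/2 - 7*y/9 - 4*cos(y/3)/3


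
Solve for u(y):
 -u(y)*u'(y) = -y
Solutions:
 u(y) = -sqrt(C1 + y^2)
 u(y) = sqrt(C1 + y^2)


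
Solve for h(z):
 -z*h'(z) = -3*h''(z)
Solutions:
 h(z) = C1 + C2*erfi(sqrt(6)*z/6)


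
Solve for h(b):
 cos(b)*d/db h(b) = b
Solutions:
 h(b) = C1 + Integral(b/cos(b), b)


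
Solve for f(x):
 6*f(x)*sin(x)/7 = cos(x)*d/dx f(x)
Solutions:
 f(x) = C1/cos(x)^(6/7)


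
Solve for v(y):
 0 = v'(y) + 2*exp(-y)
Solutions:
 v(y) = C1 + 2*exp(-y)


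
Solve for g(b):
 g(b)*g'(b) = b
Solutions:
 g(b) = -sqrt(C1 + b^2)
 g(b) = sqrt(C1 + b^2)


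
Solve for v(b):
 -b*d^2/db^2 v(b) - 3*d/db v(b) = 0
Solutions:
 v(b) = C1 + C2/b^2


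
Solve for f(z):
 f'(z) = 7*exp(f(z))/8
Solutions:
 f(z) = log(-1/(C1 + 7*z)) + 3*log(2)


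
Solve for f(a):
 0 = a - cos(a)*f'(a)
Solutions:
 f(a) = C1 + Integral(a/cos(a), a)


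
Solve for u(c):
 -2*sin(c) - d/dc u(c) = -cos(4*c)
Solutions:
 u(c) = C1 + sin(4*c)/4 + 2*cos(c)


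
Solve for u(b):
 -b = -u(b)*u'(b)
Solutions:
 u(b) = -sqrt(C1 + b^2)
 u(b) = sqrt(C1 + b^2)


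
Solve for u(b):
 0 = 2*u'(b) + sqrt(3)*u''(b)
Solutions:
 u(b) = C1 + C2*exp(-2*sqrt(3)*b/3)


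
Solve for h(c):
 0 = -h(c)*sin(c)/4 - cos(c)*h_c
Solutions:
 h(c) = C1*cos(c)^(1/4)


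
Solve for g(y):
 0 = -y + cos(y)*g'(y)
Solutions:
 g(y) = C1 + Integral(y/cos(y), y)


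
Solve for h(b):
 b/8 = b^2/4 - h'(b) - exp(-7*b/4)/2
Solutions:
 h(b) = C1 + b^3/12 - b^2/16 + 2*exp(-7*b/4)/7


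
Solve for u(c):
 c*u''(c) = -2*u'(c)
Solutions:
 u(c) = C1 + C2/c


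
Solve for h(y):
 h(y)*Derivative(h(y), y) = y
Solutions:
 h(y) = -sqrt(C1 + y^2)
 h(y) = sqrt(C1 + y^2)


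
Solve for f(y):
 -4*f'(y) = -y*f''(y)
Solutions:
 f(y) = C1 + C2*y^5


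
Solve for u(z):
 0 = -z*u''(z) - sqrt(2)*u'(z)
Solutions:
 u(z) = C1 + C2*z^(1 - sqrt(2))


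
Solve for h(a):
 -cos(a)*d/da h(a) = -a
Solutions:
 h(a) = C1 + Integral(a/cos(a), a)


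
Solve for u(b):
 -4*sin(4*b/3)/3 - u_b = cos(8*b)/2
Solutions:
 u(b) = C1 - sin(8*b)/16 + cos(4*b/3)


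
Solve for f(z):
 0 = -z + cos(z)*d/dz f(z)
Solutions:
 f(z) = C1 + Integral(z/cos(z), z)


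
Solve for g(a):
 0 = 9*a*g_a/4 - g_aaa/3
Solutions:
 g(a) = C1 + Integral(C2*airyai(3*2^(1/3)*a/2) + C3*airybi(3*2^(1/3)*a/2), a)


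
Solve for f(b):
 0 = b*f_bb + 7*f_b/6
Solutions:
 f(b) = C1 + C2/b^(1/6)


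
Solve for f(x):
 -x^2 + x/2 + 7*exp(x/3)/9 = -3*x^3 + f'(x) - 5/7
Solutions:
 f(x) = C1 + 3*x^4/4 - x^3/3 + x^2/4 + 5*x/7 + 7*exp(x/3)/3


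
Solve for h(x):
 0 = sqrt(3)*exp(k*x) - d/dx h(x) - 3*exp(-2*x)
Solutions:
 h(x) = C1 + 3*exp(-2*x)/2 + sqrt(3)*exp(k*x)/k


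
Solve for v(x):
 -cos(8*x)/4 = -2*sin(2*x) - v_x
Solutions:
 v(x) = C1 + sin(8*x)/32 + cos(2*x)


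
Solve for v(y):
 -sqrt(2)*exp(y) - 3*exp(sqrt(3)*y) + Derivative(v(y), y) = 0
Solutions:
 v(y) = C1 + sqrt(2)*exp(y) + sqrt(3)*exp(sqrt(3)*y)


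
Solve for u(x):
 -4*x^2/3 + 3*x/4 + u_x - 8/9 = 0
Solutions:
 u(x) = C1 + 4*x^3/9 - 3*x^2/8 + 8*x/9


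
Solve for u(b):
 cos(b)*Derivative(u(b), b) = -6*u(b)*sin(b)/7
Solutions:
 u(b) = C1*cos(b)^(6/7)


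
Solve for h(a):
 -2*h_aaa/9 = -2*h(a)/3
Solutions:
 h(a) = C3*exp(3^(1/3)*a) + (C1*sin(3^(5/6)*a/2) + C2*cos(3^(5/6)*a/2))*exp(-3^(1/3)*a/2)


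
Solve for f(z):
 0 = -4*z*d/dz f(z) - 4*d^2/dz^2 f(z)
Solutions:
 f(z) = C1 + C2*erf(sqrt(2)*z/2)


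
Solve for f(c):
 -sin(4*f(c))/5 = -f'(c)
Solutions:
 -c/5 + log(cos(4*f(c)) - 1)/8 - log(cos(4*f(c)) + 1)/8 = C1


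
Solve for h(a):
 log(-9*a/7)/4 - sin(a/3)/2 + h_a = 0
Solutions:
 h(a) = C1 - a*log(-a)/4 - a*log(3)/2 + a/4 + a*log(7)/4 - 3*cos(a/3)/2


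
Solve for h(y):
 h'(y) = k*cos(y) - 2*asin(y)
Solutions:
 h(y) = C1 + k*sin(y) - 2*y*asin(y) - 2*sqrt(1 - y^2)


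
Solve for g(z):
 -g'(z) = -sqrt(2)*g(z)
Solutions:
 g(z) = C1*exp(sqrt(2)*z)


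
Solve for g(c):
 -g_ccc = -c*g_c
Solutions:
 g(c) = C1 + Integral(C2*airyai(c) + C3*airybi(c), c)


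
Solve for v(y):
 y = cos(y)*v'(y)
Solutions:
 v(y) = C1 + Integral(y/cos(y), y)


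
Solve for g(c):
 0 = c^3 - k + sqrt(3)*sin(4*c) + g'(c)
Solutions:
 g(c) = C1 - c^4/4 + c*k + sqrt(3)*cos(4*c)/4


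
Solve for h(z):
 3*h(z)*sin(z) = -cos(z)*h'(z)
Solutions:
 h(z) = C1*cos(z)^3


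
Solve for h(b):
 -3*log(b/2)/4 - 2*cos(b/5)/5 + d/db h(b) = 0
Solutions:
 h(b) = C1 + 3*b*log(b)/4 - 3*b/4 - 3*b*log(2)/4 + 2*sin(b/5)


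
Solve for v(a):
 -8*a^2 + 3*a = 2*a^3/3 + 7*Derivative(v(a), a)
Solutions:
 v(a) = C1 - a^4/42 - 8*a^3/21 + 3*a^2/14


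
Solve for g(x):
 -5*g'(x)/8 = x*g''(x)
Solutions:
 g(x) = C1 + C2*x^(3/8)


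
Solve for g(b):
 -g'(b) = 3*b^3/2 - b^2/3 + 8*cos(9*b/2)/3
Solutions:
 g(b) = C1 - 3*b^4/8 + b^3/9 - 16*sin(9*b/2)/27


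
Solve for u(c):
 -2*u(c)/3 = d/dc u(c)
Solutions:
 u(c) = C1*exp(-2*c/3)


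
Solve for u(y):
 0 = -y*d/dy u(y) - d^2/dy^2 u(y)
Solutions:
 u(y) = C1 + C2*erf(sqrt(2)*y/2)


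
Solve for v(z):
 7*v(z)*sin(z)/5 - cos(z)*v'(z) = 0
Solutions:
 v(z) = C1/cos(z)^(7/5)


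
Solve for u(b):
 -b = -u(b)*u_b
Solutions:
 u(b) = -sqrt(C1 + b^2)
 u(b) = sqrt(C1 + b^2)


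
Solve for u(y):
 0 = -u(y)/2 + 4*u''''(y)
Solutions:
 u(y) = C1*exp(-2^(1/4)*y/2) + C2*exp(2^(1/4)*y/2) + C3*sin(2^(1/4)*y/2) + C4*cos(2^(1/4)*y/2)


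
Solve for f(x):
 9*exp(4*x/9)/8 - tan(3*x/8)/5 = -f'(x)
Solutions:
 f(x) = C1 - 81*exp(4*x/9)/32 - 8*log(cos(3*x/8))/15


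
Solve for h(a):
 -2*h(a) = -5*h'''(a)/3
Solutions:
 h(a) = C3*exp(5^(2/3)*6^(1/3)*a/5) + (C1*sin(2^(1/3)*3^(5/6)*5^(2/3)*a/10) + C2*cos(2^(1/3)*3^(5/6)*5^(2/3)*a/10))*exp(-5^(2/3)*6^(1/3)*a/10)


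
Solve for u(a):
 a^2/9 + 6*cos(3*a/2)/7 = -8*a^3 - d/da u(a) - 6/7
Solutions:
 u(a) = C1 - 2*a^4 - a^3/27 - 6*a/7 - 4*sin(3*a/2)/7


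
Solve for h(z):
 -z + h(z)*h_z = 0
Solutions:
 h(z) = -sqrt(C1 + z^2)
 h(z) = sqrt(C1 + z^2)


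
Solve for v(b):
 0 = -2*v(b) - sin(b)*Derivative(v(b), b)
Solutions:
 v(b) = C1*(cos(b) + 1)/(cos(b) - 1)


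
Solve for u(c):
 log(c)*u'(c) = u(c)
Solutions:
 u(c) = C1*exp(li(c))


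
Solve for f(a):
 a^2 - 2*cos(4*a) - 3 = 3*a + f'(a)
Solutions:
 f(a) = C1 + a^3/3 - 3*a^2/2 - 3*a - sin(4*a)/2


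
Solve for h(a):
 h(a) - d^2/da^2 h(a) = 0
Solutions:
 h(a) = C1*exp(-a) + C2*exp(a)


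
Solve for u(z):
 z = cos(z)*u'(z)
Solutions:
 u(z) = C1 + Integral(z/cos(z), z)


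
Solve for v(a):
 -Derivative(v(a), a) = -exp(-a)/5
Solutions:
 v(a) = C1 - exp(-a)/5


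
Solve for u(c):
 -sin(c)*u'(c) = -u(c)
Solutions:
 u(c) = C1*sqrt(cos(c) - 1)/sqrt(cos(c) + 1)


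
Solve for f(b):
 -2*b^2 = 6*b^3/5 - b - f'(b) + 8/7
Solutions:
 f(b) = C1 + 3*b^4/10 + 2*b^3/3 - b^2/2 + 8*b/7


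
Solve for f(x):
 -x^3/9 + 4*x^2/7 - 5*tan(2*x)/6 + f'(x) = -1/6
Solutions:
 f(x) = C1 + x^4/36 - 4*x^3/21 - x/6 - 5*log(cos(2*x))/12


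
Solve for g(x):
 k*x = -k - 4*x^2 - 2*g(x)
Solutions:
 g(x) = -k*x/2 - k/2 - 2*x^2


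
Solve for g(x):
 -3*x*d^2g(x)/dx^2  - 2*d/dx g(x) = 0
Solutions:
 g(x) = C1 + C2*x^(1/3)


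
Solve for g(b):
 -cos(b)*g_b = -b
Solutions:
 g(b) = C1 + Integral(b/cos(b), b)


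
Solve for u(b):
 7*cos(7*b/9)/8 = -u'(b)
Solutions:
 u(b) = C1 - 9*sin(7*b/9)/8


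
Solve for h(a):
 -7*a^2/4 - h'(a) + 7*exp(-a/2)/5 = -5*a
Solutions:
 h(a) = C1 - 7*a^3/12 + 5*a^2/2 - 14*exp(-a/2)/5


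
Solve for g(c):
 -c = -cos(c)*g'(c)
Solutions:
 g(c) = C1 + Integral(c/cos(c), c)


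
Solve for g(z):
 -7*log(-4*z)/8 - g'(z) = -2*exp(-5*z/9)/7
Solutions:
 g(z) = C1 - 7*z*log(-z)/8 + 7*z*(1 - 2*log(2))/8 - 18*exp(-5*z/9)/35


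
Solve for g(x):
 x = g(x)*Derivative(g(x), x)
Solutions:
 g(x) = -sqrt(C1 + x^2)
 g(x) = sqrt(C1 + x^2)


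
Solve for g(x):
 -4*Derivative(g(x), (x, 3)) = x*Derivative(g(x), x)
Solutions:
 g(x) = C1 + Integral(C2*airyai(-2^(1/3)*x/2) + C3*airybi(-2^(1/3)*x/2), x)


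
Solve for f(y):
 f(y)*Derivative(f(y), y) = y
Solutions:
 f(y) = -sqrt(C1 + y^2)
 f(y) = sqrt(C1 + y^2)


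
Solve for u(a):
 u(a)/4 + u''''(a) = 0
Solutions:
 u(a) = (C1*sin(a/2) + C2*cos(a/2))*exp(-a/2) + (C3*sin(a/2) + C4*cos(a/2))*exp(a/2)


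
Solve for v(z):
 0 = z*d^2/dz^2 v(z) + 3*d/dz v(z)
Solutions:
 v(z) = C1 + C2/z^2


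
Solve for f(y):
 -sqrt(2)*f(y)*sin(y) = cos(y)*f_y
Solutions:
 f(y) = C1*cos(y)^(sqrt(2))


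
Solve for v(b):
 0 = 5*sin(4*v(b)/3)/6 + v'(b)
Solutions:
 5*b/6 + 3*log(cos(4*v(b)/3) - 1)/8 - 3*log(cos(4*v(b)/3) + 1)/8 = C1


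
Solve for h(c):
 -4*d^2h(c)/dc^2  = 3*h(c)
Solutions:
 h(c) = C1*sin(sqrt(3)*c/2) + C2*cos(sqrt(3)*c/2)


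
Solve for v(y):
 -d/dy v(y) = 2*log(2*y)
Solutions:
 v(y) = C1 - 2*y*log(y) - y*log(4) + 2*y


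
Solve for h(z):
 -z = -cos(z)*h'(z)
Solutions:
 h(z) = C1 + Integral(z/cos(z), z)


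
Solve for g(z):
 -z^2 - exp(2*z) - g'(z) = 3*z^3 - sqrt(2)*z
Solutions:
 g(z) = C1 - 3*z^4/4 - z^3/3 + sqrt(2)*z^2/2 - exp(2*z)/2


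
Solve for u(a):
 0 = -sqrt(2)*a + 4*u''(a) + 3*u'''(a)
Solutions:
 u(a) = C1 + C2*a + C3*exp(-4*a/3) + sqrt(2)*a^3/24 - 3*sqrt(2)*a^2/32


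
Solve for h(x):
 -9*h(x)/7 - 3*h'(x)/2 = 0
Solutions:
 h(x) = C1*exp(-6*x/7)


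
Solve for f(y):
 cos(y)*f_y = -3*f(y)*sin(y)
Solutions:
 f(y) = C1*cos(y)^3


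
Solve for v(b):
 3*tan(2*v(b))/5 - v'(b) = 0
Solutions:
 v(b) = -asin(C1*exp(6*b/5))/2 + pi/2
 v(b) = asin(C1*exp(6*b/5))/2


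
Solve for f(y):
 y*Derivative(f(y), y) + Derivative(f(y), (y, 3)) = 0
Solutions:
 f(y) = C1 + Integral(C2*airyai(-y) + C3*airybi(-y), y)


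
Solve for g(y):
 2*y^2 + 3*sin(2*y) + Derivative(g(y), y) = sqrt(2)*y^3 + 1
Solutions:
 g(y) = C1 + sqrt(2)*y^4/4 - 2*y^3/3 + y + 3*cos(2*y)/2


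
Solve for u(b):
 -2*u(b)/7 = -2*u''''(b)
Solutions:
 u(b) = C1*exp(-7^(3/4)*b/7) + C2*exp(7^(3/4)*b/7) + C3*sin(7^(3/4)*b/7) + C4*cos(7^(3/4)*b/7)


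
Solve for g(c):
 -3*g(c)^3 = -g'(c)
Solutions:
 g(c) = -sqrt(2)*sqrt(-1/(C1 + 3*c))/2
 g(c) = sqrt(2)*sqrt(-1/(C1 + 3*c))/2


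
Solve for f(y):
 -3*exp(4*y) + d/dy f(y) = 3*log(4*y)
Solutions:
 f(y) = C1 + 3*y*log(y) + 3*y*(-1 + 2*log(2)) + 3*exp(4*y)/4


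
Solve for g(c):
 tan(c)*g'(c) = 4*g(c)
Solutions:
 g(c) = C1*sin(c)^4


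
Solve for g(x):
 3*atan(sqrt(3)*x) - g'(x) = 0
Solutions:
 g(x) = C1 + 3*x*atan(sqrt(3)*x) - sqrt(3)*log(3*x^2 + 1)/2


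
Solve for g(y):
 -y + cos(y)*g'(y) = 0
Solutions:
 g(y) = C1 + Integral(y/cos(y), y)


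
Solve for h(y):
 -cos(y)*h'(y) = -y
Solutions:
 h(y) = C1 + Integral(y/cos(y), y)


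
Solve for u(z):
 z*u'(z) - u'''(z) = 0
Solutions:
 u(z) = C1 + Integral(C2*airyai(z) + C3*airybi(z), z)


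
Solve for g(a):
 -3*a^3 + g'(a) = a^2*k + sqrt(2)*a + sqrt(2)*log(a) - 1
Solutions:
 g(a) = C1 + 3*a^4/4 + a^3*k/3 + sqrt(2)*a^2/2 + sqrt(2)*a*log(a) - sqrt(2)*a - a


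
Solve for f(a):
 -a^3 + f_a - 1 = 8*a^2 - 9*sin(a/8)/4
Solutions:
 f(a) = C1 + a^4/4 + 8*a^3/3 + a + 18*cos(a/8)


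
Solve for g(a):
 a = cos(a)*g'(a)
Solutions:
 g(a) = C1 + Integral(a/cos(a), a)


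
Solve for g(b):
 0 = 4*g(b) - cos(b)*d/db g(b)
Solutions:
 g(b) = C1*(sin(b)^2 + 2*sin(b) + 1)/(sin(b)^2 - 2*sin(b) + 1)


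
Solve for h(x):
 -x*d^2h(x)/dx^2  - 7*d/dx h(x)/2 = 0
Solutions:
 h(x) = C1 + C2/x^(5/2)


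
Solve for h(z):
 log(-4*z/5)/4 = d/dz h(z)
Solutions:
 h(z) = C1 + z*log(-z)/4 + z*(-log(5) - 1 + 2*log(2))/4


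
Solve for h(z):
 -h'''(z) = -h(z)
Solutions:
 h(z) = C3*exp(z) + (C1*sin(sqrt(3)*z/2) + C2*cos(sqrt(3)*z/2))*exp(-z/2)


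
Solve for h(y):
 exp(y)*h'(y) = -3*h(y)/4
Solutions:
 h(y) = C1*exp(3*exp(-y)/4)


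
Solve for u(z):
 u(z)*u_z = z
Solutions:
 u(z) = -sqrt(C1 + z^2)
 u(z) = sqrt(C1 + z^2)


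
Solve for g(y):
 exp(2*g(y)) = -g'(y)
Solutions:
 g(y) = log(-sqrt(-1/(C1 - y))) - log(2)/2
 g(y) = log(-1/(C1 - y))/2 - log(2)/2


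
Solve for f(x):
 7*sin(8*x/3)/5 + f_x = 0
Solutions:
 f(x) = C1 + 21*cos(8*x/3)/40


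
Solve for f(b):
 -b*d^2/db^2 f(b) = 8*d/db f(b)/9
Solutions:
 f(b) = C1 + C2*b^(1/9)


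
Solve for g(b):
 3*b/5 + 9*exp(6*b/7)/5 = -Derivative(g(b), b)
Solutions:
 g(b) = C1 - 3*b^2/10 - 21*exp(6*b/7)/10


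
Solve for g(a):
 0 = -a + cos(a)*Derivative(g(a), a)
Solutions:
 g(a) = C1 + Integral(a/cos(a), a)


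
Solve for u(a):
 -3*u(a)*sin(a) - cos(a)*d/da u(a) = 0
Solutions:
 u(a) = C1*cos(a)^3


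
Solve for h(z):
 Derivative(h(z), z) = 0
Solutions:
 h(z) = C1


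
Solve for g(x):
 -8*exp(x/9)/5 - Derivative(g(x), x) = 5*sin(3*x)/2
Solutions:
 g(x) = C1 - 72*exp(x/9)/5 + 5*cos(3*x)/6


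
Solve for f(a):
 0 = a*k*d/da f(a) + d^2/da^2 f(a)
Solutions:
 f(a) = Piecewise((-sqrt(2)*sqrt(pi)*C1*erf(sqrt(2)*a*sqrt(k)/2)/(2*sqrt(k)) - C2, (k > 0) | (k < 0)), (-C1*a - C2, True))


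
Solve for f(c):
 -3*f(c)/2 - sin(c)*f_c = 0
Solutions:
 f(c) = C1*(cos(c) + 1)^(3/4)/(cos(c) - 1)^(3/4)


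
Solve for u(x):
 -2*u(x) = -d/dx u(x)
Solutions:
 u(x) = C1*exp(2*x)


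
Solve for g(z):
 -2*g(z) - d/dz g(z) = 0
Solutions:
 g(z) = C1*exp(-2*z)


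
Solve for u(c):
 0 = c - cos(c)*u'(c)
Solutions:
 u(c) = C1 + Integral(c/cos(c), c)


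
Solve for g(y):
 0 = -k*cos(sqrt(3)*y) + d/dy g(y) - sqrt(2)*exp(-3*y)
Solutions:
 g(y) = C1 + sqrt(3)*k*sin(sqrt(3)*y)/3 - sqrt(2)*exp(-3*y)/3


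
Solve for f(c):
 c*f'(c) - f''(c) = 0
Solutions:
 f(c) = C1 + C2*erfi(sqrt(2)*c/2)


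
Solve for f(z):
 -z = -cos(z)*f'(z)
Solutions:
 f(z) = C1 + Integral(z/cos(z), z)


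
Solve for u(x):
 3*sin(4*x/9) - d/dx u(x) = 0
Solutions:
 u(x) = C1 - 27*cos(4*x/9)/4


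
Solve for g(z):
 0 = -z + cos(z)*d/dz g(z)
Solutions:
 g(z) = C1 + Integral(z/cos(z), z)


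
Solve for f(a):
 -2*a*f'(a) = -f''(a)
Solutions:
 f(a) = C1 + C2*erfi(a)


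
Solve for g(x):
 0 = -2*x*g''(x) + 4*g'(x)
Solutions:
 g(x) = C1 + C2*x^3


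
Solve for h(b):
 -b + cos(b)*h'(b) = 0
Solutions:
 h(b) = C1 + Integral(b/cos(b), b)


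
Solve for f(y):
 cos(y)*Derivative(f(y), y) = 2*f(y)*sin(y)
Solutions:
 f(y) = C1/cos(y)^2


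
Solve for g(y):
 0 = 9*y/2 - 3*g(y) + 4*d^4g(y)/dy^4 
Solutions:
 g(y) = C1*exp(-sqrt(2)*3^(1/4)*y/2) + C2*exp(sqrt(2)*3^(1/4)*y/2) + C3*sin(sqrt(2)*3^(1/4)*y/2) + C4*cos(sqrt(2)*3^(1/4)*y/2) + 3*y/2


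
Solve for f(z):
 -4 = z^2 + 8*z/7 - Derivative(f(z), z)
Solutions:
 f(z) = C1 + z^3/3 + 4*z^2/7 + 4*z


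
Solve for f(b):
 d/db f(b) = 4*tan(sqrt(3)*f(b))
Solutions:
 f(b) = sqrt(3)*(pi - asin(C1*exp(4*sqrt(3)*b)))/3
 f(b) = sqrt(3)*asin(C1*exp(4*sqrt(3)*b))/3


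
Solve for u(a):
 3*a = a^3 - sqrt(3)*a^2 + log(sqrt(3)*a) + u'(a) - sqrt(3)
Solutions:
 u(a) = C1 - a^4/4 + sqrt(3)*a^3/3 + 3*a^2/2 - a*log(a) - a*log(3)/2 + a + sqrt(3)*a


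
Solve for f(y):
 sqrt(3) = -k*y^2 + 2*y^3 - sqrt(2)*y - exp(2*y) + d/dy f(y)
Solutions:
 f(y) = C1 + k*y^3/3 - y^4/2 + sqrt(2)*y^2/2 + sqrt(3)*y + exp(2*y)/2


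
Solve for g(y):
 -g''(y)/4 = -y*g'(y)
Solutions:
 g(y) = C1 + C2*erfi(sqrt(2)*y)


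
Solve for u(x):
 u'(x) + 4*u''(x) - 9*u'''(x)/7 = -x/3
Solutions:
 u(x) = C1 + C2*exp(x*(14 - sqrt(259))/9) + C3*exp(x*(14 + sqrt(259))/9) - x^2/6 + 4*x/3


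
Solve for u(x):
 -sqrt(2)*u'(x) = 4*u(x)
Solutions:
 u(x) = C1*exp(-2*sqrt(2)*x)


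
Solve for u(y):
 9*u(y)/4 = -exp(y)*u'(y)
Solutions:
 u(y) = C1*exp(9*exp(-y)/4)


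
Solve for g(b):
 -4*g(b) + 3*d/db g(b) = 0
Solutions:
 g(b) = C1*exp(4*b/3)


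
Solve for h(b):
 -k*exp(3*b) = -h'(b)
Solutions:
 h(b) = C1 + k*exp(3*b)/3


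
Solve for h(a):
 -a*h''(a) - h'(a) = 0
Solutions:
 h(a) = C1 + C2*log(a)


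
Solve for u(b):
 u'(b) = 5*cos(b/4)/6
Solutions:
 u(b) = C1 + 10*sin(b/4)/3


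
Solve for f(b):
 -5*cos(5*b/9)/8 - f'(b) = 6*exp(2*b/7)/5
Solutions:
 f(b) = C1 - 21*exp(2*b/7)/5 - 9*sin(5*b/9)/8


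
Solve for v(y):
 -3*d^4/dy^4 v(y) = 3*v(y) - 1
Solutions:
 v(y) = (C1*sin(sqrt(2)*y/2) + C2*cos(sqrt(2)*y/2))*exp(-sqrt(2)*y/2) + (C3*sin(sqrt(2)*y/2) + C4*cos(sqrt(2)*y/2))*exp(sqrt(2)*y/2) + 1/3


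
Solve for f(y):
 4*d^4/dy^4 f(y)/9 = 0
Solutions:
 f(y) = C1 + C2*y + C3*y^2 + C4*y^3


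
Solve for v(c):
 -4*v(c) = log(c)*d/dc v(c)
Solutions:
 v(c) = C1*exp(-4*li(c))


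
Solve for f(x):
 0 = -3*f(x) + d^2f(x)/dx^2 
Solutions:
 f(x) = C1*exp(-sqrt(3)*x) + C2*exp(sqrt(3)*x)


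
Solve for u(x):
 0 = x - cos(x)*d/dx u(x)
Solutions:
 u(x) = C1 + Integral(x/cos(x), x)


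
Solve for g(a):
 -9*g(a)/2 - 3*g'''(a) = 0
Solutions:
 g(a) = C3*exp(-2^(2/3)*3^(1/3)*a/2) + (C1*sin(2^(2/3)*3^(5/6)*a/4) + C2*cos(2^(2/3)*3^(5/6)*a/4))*exp(2^(2/3)*3^(1/3)*a/4)


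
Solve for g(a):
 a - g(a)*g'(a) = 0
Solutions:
 g(a) = -sqrt(C1 + a^2)
 g(a) = sqrt(C1 + a^2)


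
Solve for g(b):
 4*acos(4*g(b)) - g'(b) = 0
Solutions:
 Integral(1/acos(4*_y), (_y, g(b))) = C1 + 4*b


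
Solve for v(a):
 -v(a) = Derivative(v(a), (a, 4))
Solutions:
 v(a) = (C1*sin(sqrt(2)*a/2) + C2*cos(sqrt(2)*a/2))*exp(-sqrt(2)*a/2) + (C3*sin(sqrt(2)*a/2) + C4*cos(sqrt(2)*a/2))*exp(sqrt(2)*a/2)


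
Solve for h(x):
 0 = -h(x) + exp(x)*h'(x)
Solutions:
 h(x) = C1*exp(-exp(-x))


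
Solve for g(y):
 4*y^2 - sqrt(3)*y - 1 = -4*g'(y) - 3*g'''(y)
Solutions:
 g(y) = C1 + C2*sin(2*sqrt(3)*y/3) + C3*cos(2*sqrt(3)*y/3) - y^3/3 + sqrt(3)*y^2/8 + 7*y/4


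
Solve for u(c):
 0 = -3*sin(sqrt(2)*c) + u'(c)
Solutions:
 u(c) = C1 - 3*sqrt(2)*cos(sqrt(2)*c)/2


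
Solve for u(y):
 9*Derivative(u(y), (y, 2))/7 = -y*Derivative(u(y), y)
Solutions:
 u(y) = C1 + C2*erf(sqrt(14)*y/6)


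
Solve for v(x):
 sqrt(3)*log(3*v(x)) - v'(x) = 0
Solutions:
 -sqrt(3)*Integral(1/(log(_y) + log(3)), (_y, v(x)))/3 = C1 - x


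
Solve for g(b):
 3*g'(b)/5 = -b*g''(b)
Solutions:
 g(b) = C1 + C2*b^(2/5)


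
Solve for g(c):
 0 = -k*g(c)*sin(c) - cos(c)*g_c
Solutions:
 g(c) = C1*exp(k*log(cos(c)))


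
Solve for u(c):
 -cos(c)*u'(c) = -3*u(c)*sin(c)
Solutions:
 u(c) = C1/cos(c)^3


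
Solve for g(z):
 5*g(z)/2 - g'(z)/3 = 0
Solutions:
 g(z) = C1*exp(15*z/2)


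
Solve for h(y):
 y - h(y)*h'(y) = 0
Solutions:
 h(y) = -sqrt(C1 + y^2)
 h(y) = sqrt(C1 + y^2)


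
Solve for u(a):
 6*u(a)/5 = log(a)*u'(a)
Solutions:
 u(a) = C1*exp(6*li(a)/5)


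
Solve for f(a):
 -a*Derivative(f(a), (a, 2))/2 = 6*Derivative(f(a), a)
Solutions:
 f(a) = C1 + C2/a^11
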